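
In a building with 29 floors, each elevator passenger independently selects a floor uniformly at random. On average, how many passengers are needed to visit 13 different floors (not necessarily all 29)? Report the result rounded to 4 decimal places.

16.8468

With k distinct floors already seen, the next new one arrives after an expected 29/(29-k) passengers.
Sum over k = 0,...,12: E = 29/29 + 29/28 + 29/27 + ... + 29/18 + 29/17 = 16.84682.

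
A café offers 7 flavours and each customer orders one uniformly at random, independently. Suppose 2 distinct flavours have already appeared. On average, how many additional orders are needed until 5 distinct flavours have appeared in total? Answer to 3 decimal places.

5.483

With k distinct flavours already seen, the next new one takes an expected 7/(7-k) orders.
Sum over k = 2,...,4: E = 7/5 + 7/4 + 7/3 = 5.4833.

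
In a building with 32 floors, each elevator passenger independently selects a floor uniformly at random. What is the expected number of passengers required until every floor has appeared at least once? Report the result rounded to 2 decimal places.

Split into phases: going from k distinct to k+1 distinct takes on average 32/(32-k) passengers.
E[T] = 32/32 + 32/31 + 32/30 + ... + 32/2 + 32/1 = 32·H_{32}.
H_{32} = 4.058, so E[T] = 129.872.

129.87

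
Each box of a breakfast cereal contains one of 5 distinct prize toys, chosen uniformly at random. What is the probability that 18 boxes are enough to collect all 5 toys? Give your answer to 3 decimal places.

0.911

Let A_i be the event that toy i is missing after 18 boxes. By inclusion–exclusion on the A_i,
P(all seen) = Σ_{j=0}^{5} (-1)^j C(5,j)((5-j)/5)^18
= 1.0000 - 0.0901 + 0.0010 - 0.0000 + 0.0000 - 0.0000
= 0.9109.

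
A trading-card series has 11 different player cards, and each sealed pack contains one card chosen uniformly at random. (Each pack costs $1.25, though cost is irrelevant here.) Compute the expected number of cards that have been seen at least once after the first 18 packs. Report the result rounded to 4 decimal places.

9.0216

For each card, P(seen in 18 packs) = 1 - (10/11)^18 = 0.82014.
By linearity of expectation, E[distinct seen] = 11·(1 - (10/11)^18) = 9.02155.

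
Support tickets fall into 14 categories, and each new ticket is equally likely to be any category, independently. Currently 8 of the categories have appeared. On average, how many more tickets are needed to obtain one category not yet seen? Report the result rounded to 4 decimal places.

2.3333

The number of tickets until the next new category is geometric with success probability 6/14, so its mean is 14/6.
E = 14/6 = 2.33333.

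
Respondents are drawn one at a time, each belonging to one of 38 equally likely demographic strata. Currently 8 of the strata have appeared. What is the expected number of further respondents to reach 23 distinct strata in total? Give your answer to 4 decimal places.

The wait to go from k to k+1 distinct strata is geometric with mean 38/(38-k).
Sum over k = 8,...,22: E = 38/30 + 38/29 + 38/28 + ... + 38/17 + 38/16 = 25.71681.

25.7168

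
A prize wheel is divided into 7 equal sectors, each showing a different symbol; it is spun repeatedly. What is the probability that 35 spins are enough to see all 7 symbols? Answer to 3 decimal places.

0.968

Let A_i be the event that symbol i is missing after 35 spins. By inclusion–exclusion on the A_i,
P(all seen) = Σ_{j=0}^{7} (-1)^j C(7,j)((7-j)/7)^35
= 1.0000 - 0.0318 + 0.0002 - 0.0000 + 0.0000 - 0.0000 + 0.0000 - 0.0000
= 0.9684.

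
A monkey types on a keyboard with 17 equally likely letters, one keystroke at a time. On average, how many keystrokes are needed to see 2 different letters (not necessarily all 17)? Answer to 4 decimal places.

Going from k to k+1 distinct takes a geometric number of keystrokes with mean 17/(17-k).
Sum over k = 0,...,1: E = 17/17 + 17/16 = 2.06250.

2.0625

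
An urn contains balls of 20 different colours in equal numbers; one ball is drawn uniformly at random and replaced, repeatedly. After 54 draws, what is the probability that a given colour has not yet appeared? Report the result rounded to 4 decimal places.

Each draw misses the fixed colour with probability (20-1)/20 = 19/20, independently.
P(still missing after 54) = (19/20)^54 = 0.06267.

0.0627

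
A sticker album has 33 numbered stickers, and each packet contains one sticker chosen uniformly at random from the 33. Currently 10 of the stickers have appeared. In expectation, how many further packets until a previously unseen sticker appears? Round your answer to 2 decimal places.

1.43

Each packet yields a new sticker with probability (33-10)/33 = 23/33, so the wait is geometric with mean 33/23.
E = 33/23 = 1.435.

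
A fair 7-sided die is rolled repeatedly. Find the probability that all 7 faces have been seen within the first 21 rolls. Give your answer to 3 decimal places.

0.743

By inclusion–exclusion over which faces are missing,
P(all seen) = Σ_{j=0}^{7} (-1)^j C(7,j)((7-j)/7)^21
= 1.0000 - 0.2749 + 0.0179 - 0.0003 + 0.0000 - 0.0000 + 0.0000 - 0.0000
= 0.7427.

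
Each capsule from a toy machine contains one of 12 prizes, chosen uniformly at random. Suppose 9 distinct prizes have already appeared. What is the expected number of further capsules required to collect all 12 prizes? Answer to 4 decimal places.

From k distinct to k+1 distinct takes on average 12/(12-k) capsules.
Sum over k = 9,...,11: E = 12/3 + 12/2 + 12/1 = 22.00000.

22.0000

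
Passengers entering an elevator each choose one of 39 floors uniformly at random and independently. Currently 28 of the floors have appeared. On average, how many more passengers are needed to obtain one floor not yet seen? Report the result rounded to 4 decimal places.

3.5455

The number of passengers until the next new floor is geometric with success probability 11/39, so its mean is 39/11.
E = 39/11 = 3.54545.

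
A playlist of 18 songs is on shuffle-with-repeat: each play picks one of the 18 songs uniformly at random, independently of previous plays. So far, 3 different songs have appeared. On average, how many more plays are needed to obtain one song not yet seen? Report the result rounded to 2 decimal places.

1.20

Each play yields a new song with probability (18-3)/18 = 15/18, so the wait is geometric with mean 18/15.
E = 18/15 = 1.200.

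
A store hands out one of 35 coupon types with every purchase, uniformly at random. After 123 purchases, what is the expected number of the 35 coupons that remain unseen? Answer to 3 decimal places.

0.990

For each coupon, P(unseen after 123) = (34/35)^123 = 0.0283.
By linearity of expectation, E[unseen] = 35·(34/35)^123 = 0.9899.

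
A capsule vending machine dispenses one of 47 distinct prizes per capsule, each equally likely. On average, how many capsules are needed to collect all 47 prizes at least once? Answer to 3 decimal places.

After k distinct prizes have appeared, the next capsule gives a new one with probability (47-k)/47, so the expected wait for the (k+1)-th is 47/(47-k).
E[T] = 47/47 + 47/46 + 47/45 + ... + 47/2 + 47/1 = 47·H_{47}.
H_{47} = 4.4380, so E[T] = 208.5843.

208.584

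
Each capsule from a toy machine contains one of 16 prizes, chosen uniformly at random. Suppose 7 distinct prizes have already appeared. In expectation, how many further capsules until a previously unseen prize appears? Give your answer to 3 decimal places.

1.778

The number of capsules until the next new prize is geometric with success probability 9/16, so its mean is 16/9.
E = 16/9 = 1.7778.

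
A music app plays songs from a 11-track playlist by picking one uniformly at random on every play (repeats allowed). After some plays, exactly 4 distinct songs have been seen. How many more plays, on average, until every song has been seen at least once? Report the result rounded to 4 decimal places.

28.5214

The wait to go from k to k+1 distinct songs is geometric with mean 11/(11-k).
Sum over k = 4,...,10: E = 11/7 + 11/6 + 11/5 + ... + 11/2 + 11/1 = 28.52143.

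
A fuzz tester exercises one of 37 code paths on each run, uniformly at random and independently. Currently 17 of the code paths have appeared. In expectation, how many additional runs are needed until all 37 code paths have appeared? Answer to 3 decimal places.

From k distinct to k+1 distinct takes on average 37/(37-k) runs.
Sum over k = 17,...,36: E = 37/20 + 37/19 + 37/18 + ... + 37/2 + 37/1 = 133.1164.

133.116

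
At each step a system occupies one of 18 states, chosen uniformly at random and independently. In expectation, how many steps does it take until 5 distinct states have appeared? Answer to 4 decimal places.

5.6695

Going from k to k+1 distinct takes a geometric number of steps with mean 18/(18-k).
Sum over k = 0,...,4: E = 18/18 + 18/17 + 18/16 + 18/15 + 18/14 = 5.66954.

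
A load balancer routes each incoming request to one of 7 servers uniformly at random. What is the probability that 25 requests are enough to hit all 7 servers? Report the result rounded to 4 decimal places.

By inclusion–exclusion over which servers are missing,
P(all seen) = Σ_{j=0}^{7} (-1)^j C(7,j)((7-j)/7)^25
= 1.00000 - 0.14840 + 0.00467 - 0.00003 + 0.00000 - 0.00000 + 0.00000 - 0.00000
= 0.85624.

0.8562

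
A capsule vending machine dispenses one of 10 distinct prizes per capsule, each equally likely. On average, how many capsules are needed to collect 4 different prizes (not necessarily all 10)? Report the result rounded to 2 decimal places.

4.79

Going from k to k+1 distinct takes a geometric number of capsules with mean 10/(10-k).
Sum over k = 0,...,3: E = 10/10 + 10/9 + 10/8 + 10/7 = 4.790.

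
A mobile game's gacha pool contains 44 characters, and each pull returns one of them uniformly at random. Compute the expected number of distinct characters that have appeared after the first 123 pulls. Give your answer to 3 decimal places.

41.397

For each character, P(seen in 123 pulls) = 1 - (43/44)^123 = 0.9409.
By linearity of expectation, E[distinct seen] = 44·(1 - (43/44)^123) = 41.3975.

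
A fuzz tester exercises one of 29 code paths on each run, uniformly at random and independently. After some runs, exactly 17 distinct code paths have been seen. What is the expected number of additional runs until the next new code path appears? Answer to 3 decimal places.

2.417

Each run yields a new code path with probability (29-17)/29 = 12/29, so the wait is geometric with mean 29/12.
E = 29/12 = 2.4167.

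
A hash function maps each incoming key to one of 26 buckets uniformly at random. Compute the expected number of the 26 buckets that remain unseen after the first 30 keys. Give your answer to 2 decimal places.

For each bucket, P(unseen after 30) = (25/26)^30 = 0.308.
By linearity of expectation, E[unseen] = 26·(25/26)^30 = 8.016.

8.02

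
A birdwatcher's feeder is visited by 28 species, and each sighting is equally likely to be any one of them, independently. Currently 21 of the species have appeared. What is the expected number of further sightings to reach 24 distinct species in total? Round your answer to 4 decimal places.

14.2667

The wait to go from k to k+1 distinct species is geometric with mean 28/(28-k).
Sum over k = 21,...,23: E = 28/7 + 28/6 + 28/5 = 14.26667.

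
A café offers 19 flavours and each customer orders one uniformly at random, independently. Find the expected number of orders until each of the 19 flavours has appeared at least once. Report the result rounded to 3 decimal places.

The wait to go from k to k+1 distinct flavours is geometric with mean 19/(19-k).
E[T] = 19/19 + 19/18 + 19/17 + ... + 19/2 + 19/1 = 19·H_{19}.
H_{19} = 3.5477, so E[T] = 67.4071.

67.407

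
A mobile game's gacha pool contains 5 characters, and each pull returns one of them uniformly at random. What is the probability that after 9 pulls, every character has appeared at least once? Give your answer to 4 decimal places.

By inclusion–exclusion over which characters are missing,
P(all seen) = Σ_{j=0}^{5} (-1)^j C(5,j)((5-j)/5)^9
= 1.00000 - 0.67109 + 0.10078 - 0.00262 + 0.00000 - 0.00000
= 0.42707.

0.4271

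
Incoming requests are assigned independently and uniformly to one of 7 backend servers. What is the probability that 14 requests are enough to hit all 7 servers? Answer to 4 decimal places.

0.3666

Let A_i be the event that server i is missing after 14 requests. By inclusion–exclusion on the A_i,
P(all seen) = Σ_{j=0}^{7} (-1)^j C(7,j)((7-j)/7)^14
= 1.00000 - 0.80880 + 0.18898 - 0.01385 + 0.00025 - 0.00000 + 0.00000 - 0.00000
= 0.36657.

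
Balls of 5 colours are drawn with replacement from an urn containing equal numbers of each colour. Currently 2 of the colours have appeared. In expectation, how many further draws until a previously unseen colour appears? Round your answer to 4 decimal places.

Each draw yields a new colour with probability (5-2)/5 = 3/5, so the wait is geometric with mean 5/3.
E = 5/3 = 1.66667.

1.6667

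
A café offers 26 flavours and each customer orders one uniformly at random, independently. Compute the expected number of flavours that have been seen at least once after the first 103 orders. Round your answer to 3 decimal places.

25.542

For each flavour, P(seen in 103 orders) = 1 - (25/26)^103 = 0.9824.
By linearity of expectation, E[distinct seen] = 26·(1 - (25/26)^103) = 25.5423.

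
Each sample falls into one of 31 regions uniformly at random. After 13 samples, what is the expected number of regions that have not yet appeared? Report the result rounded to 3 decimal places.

20.241

For each region, P(unseen after 13) = (30/31)^13 = 0.6529.
By linearity of expectation, E[unseen] = 31·(30/31)^13 = 20.2412.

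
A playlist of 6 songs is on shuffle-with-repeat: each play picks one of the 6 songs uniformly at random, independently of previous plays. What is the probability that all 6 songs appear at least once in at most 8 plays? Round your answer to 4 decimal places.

0.1140

Let A_i be the event that song i is missing after 8 plays. By inclusion–exclusion on the A_i,
P(all seen) = Σ_{j=0}^{6} (-1)^j C(6,j)((6-j)/6)^8
= 1.00000 - 1.39541 + 0.58528 - 0.07813 + 0.00229 - 0.00000 + 0.00000
= 0.11403.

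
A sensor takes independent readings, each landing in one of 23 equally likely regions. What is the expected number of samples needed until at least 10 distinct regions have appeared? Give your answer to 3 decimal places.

Going from k to k+1 distinct takes a geometric number of samples with mean 23/(23-k).
Sum over k = 0,...,9: E = 23/23 + 23/22 + 23/21 + ... + 23/15 + 23/14 = 12.7456.

12.746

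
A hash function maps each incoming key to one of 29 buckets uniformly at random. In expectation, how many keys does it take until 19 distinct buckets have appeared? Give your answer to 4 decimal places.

With k distinct buckets already seen, the next new one arrives after an expected 29/(29-k) keys.
Sum over k = 0,...,18: E = 29/29 + 29/28 + 29/27 + ... + 29/12 + 29/11 = 29.94788.

29.9479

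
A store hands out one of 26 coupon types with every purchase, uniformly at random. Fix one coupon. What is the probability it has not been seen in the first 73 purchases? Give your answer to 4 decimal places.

0.0571

On each purchase the fixed coupon fails to appear with probability 25/26.
P(still missing after 73) = (25/26)^73 = 0.05709.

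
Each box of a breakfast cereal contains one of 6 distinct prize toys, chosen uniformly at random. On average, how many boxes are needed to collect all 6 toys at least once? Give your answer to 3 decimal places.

14.700

Split into phases: going from k distinct to k+1 distinct takes on average 6/(6-k) boxes.
E[T] = 6/6 + 6/5 + 6/4 + 6/3 + 6/2 + 6/1 = 6·H_{6}.
H_{6} = 2.4500, so E[T] = 14.7000.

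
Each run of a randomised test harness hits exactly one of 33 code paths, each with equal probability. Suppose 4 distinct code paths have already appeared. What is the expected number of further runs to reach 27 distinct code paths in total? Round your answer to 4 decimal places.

49.8846

From k distinct to k+1 distinct takes on average 33/(33-k) runs.
Sum over k = 4,...,26: E = 33/29 + 33/28 + 33/27 + ... + 33/8 + 33/7 = 49.88458.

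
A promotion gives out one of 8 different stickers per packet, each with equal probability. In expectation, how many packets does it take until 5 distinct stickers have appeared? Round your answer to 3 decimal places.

7.076

With k distinct stickers already seen, the next new one arrives after an expected 8/(8-k) packets.
Sum over k = 0,...,4: E = 8/8 + 8/7 + 8/6 + 8/5 + 8/4 = 7.0762.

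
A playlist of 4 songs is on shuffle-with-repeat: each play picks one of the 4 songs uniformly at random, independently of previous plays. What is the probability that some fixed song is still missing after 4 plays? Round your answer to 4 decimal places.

Each play misses the fixed song with probability (4-1)/4 = 3/4, independently.
P(still missing after 4) = (3/4)^4 = 0.31641.

0.3164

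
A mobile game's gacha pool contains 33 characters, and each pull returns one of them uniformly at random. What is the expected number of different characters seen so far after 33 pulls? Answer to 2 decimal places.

21.05

For each character, P(seen in 33 pulls) = 1 - (32/33)^33 = 0.638.
By linearity of expectation, E[distinct seen] = 33·(1 - (32/33)^33) = 21.046.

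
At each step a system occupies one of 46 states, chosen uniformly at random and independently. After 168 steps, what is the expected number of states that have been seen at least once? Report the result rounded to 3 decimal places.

For each state, P(seen in 168 steps) = 1 - (45/46)^168 = 0.9751.
By linearity of expectation, E[distinct seen] = 46·(1 - (45/46)^168) = 44.8541.

44.854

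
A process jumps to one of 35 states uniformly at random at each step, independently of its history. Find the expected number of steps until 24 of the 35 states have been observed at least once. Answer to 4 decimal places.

39.4416

Going from k to k+1 distinct takes a geometric number of steps with mean 35/(35-k).
Sum over k = 0,...,23: E = 35/35 + 35/34 + 35/33 + ... + 35/13 + 35/12 = 39.44164.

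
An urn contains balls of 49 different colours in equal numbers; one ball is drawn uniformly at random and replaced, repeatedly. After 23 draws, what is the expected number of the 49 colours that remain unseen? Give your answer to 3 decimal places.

30.495

For each colour, P(unseen after 23) = (48/49)^23 = 0.6224.
By linearity of expectation, E[unseen] = 49·(48/49)^23 = 30.4954.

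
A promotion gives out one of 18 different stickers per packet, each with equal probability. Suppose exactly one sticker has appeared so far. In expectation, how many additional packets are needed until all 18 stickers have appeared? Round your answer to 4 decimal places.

The wait to go from k to k+1 distinct stickers is geometric with mean 18/(18-k).
Sum over k = 1,...,17: E = 18/17 + 18/16 + 18/15 + ... + 18/2 + 18/1 = 61.91195.

61.9119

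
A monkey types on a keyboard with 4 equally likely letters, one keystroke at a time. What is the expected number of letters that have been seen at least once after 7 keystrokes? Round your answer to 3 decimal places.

For each letter, P(seen in 7 keystrokes) = 1 - (3/4)^7 = 0.8665.
By linearity of expectation, E[distinct seen] = 4·(1 - (3/4)^7) = 3.4661.

3.466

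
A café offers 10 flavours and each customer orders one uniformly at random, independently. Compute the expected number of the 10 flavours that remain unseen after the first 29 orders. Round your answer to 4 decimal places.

For each flavour, P(unseen after 29) = (9/10)^29 = 0.04710.
By linearity of expectation, E[unseen] = 10·(9/10)^29 = 0.47101.

0.4710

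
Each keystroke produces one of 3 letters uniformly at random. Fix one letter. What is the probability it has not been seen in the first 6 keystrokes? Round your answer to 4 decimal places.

0.0878

Each keystroke misses the fixed letter with probability (3-1)/3 = 2/3, independently.
P(still missing after 6) = (2/3)^6 = 0.08779.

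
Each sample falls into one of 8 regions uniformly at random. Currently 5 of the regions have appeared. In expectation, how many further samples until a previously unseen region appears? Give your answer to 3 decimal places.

The number of samples until the next new region is geometric with success probability 3/8, so its mean is 8/3.
E = 8/3 = 2.6667.

2.667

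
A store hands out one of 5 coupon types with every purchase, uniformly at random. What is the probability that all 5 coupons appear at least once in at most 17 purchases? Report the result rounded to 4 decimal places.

0.8891

Let A_i be the event that coupon i is missing after 17 purchases. By inclusion–exclusion on the A_i,
P(all seen) = Σ_{j=0}^{5} (-1)^j C(5,j)((5-j)/5)^17
= 1.00000 - 0.11259 + 0.00169 - 0.00000 + 0.00000 - 0.00000
= 0.88910.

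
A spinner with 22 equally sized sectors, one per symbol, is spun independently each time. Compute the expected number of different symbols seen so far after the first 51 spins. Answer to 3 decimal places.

19.949

For each symbol, P(seen in 51 spins) = 1 - (21/22)^51 = 0.9068.
By linearity of expectation, E[distinct seen] = 22·(1 - (21/22)^51) = 19.9486.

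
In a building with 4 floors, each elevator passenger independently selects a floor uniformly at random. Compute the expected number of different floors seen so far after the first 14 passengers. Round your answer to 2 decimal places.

For each floor, P(seen in 14 passengers) = 1 - (3/4)^14 = 0.982.
By linearity of expectation, E[distinct seen] = 4·(1 - (3/4)^14) = 3.929.

3.93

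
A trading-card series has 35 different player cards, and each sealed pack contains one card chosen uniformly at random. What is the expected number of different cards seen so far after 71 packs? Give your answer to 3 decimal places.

30.531

For each card, P(seen in 71 packs) = 1 - (34/35)^71 = 0.8723.
By linearity of expectation, E[distinct seen] = 35·(1 - (34/35)^71) = 30.5307.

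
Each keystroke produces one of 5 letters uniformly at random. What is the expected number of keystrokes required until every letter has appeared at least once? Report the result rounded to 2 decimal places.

11.42

The wait to go from k to k+1 distinct letters is geometric with mean 5/(5-k).
E[T] = 5/5 + 5/4 + 5/3 + 5/2 + 5/1 = 5·H_{5}.
H_{5} = 2.283, so E[T] = 11.417.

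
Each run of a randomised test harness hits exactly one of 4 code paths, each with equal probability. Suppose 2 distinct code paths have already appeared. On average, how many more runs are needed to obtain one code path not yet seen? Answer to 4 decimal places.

2.0000

The number of runs until the next new code path is geometric with success probability 2/4, so its mean is 4/2.
E = 4/2 = 2.00000.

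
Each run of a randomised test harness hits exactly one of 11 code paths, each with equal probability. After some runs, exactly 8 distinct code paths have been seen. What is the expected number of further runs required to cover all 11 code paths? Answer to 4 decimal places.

20.1667

With k distinct code paths already seen, the next new one takes an expected 11/(11-k) runs.
Sum over k = 8,...,10: E = 11/3 + 11/2 + 11/1 = 20.16667.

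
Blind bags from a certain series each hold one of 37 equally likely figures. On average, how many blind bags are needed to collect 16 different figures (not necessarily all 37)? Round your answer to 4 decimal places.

Going from k to k+1 distinct takes a geometric number of blind bags with mean 37/(37-k).
Sum over k = 0,...,15: E = 37/37 + 37/36 + 37/35 + ... + 37/23 + 37/22 = 20.58042.

20.5804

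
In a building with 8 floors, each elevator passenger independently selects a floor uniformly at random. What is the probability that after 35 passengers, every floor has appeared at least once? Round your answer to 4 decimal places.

Let A_i be the event that floor i is missing after 35 passengers. By inclusion–exclusion on the A_i,
P(all seen) = Σ_{j=0}^{8} (-1)^j C(8,j)((8-j)/8)^35
= 1.00000 - 0.07471 + 0.00119 - 0.00000 + 0.00000 - 0.00000 + 0.00000 - 0.00000 + 0.00000
= 0.92647.

0.9265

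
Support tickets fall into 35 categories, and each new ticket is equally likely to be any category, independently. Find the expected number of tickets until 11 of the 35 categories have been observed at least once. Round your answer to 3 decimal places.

12.979

Going from k to k+1 distinct takes a geometric number of tickets with mean 35/(35-k).
Sum over k = 0,...,10: E = 35/35 + 35/34 + 35/33 + ... + 35/26 + 35/25 = 12.9788.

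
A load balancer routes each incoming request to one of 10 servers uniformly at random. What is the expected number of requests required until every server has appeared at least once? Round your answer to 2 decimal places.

29.29

After k distinct servers have appeared, the next request gives a new one with probability (10-k)/10, so the expected wait for the (k+1)-th is 10/(10-k).
E[T] = 10/10 + 10/9 + 10/8 + ... + 10/2 + 10/1 = 10·H_{10}.
H_{10} = 2.929, so E[T] = 29.290.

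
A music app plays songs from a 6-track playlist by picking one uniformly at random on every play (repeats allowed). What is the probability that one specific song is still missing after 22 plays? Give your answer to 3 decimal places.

On each play the fixed song fails to appear with probability 5/6.
P(still missing after 22) = (5/6)^22 = 0.0181.

0.018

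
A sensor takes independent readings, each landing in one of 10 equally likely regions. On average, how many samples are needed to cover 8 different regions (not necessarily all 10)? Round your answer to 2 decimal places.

With k distinct regions already seen, the next new one arrives after an expected 10/(10-k) samples.
Sum over k = 0,...,7: E = 10/10 + 10/9 + 10/8 + ... + 10/4 + 10/3 = 14.290.

14.29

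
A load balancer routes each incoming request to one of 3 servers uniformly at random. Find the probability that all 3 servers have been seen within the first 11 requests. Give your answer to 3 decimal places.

0.965

Let A_i be the event that server i is missing after 11 requests. By inclusion–exclusion on the A_i,
P(all seen) = Σ_{j=0}^{3} (-1)^j C(3,j)((3-j)/3)^11
= 1.0000 - 0.0347 + 0.0000 - 0.0000
= 0.9653.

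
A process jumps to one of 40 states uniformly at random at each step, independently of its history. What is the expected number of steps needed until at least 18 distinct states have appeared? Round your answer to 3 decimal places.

With k distinct states already seen, the next new one arrives after an expected 40/(40-k) steps.
Sum over k = 0,...,17: E = 40/40 + 40/39 + 40/38 + ... + 40/24 + 40/23 = 23.5092.

23.509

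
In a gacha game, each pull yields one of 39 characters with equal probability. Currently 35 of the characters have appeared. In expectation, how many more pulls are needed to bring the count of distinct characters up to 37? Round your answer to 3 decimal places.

With k distinct characters already seen, the next new one takes an expected 39/(39-k) pulls.
Sum over k = 35,...,36: E = 39/4 + 39/3 = 22.7500.

22.750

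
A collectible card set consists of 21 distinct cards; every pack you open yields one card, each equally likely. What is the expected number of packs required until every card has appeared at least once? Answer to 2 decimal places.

76.55

The wait to go from k to k+1 distinct cards is geometric with mean 21/(21-k).
E[T] = 21/21 + 21/20 + 21/19 + ... + 21/2 + 21/1 = 21·H_{21}.
H_{21} = 3.645, so E[T] = 76.553.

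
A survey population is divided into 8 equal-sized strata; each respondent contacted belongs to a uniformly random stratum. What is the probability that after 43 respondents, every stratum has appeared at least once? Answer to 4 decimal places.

By inclusion–exclusion over which strata are missing,
P(all seen) = Σ_{j=0}^{8} (-1)^j C(8,j)((8-j)/8)^43
= 1.00000 - 0.02567 + 0.00012 - 0.00000 + 0.00000 - 0.00000 + 0.00000 - 0.00000 + 0.00000
= 0.97445.

0.9744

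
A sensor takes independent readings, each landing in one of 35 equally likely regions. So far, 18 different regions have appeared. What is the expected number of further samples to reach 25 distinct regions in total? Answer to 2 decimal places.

From k distinct to k+1 distinct takes on average 35/(35-k) samples.
Sum over k = 18,...,24: E = 35/17 + 35/16 + 35/15 + ... + 35/12 + 35/11 = 17.870.

17.87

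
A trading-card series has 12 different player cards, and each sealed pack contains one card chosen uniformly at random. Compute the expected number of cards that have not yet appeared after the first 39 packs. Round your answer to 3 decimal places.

For each card, P(unseen after 39) = (11/12)^39 = 0.0336.
By linearity of expectation, E[unseen] = 12·(11/12)^39 = 0.4031.

0.403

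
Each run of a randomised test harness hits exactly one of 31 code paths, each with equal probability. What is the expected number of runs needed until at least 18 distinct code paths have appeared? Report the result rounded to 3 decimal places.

Going from k to k+1 distinct takes a geometric number of runs with mean 31/(31-k).
Sum over k = 0,...,17: E = 31/31 + 31/30 + 31/29 + ... + 31/15 + 31/14 = 26.2605.

26.260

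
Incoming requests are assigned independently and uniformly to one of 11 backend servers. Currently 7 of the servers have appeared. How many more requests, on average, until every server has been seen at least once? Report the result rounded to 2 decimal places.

22.92

The wait to go from k to k+1 distinct servers is geometric with mean 11/(11-k).
Sum over k = 7,...,10: E = 11/4 + 11/3 + 11/2 + 11/1 = 22.917.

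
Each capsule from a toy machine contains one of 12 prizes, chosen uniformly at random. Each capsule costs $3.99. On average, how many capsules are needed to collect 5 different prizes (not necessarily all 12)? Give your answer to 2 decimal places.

6.12

Going from k to k+1 distinct takes a geometric number of capsules with mean 12/(12-k).
Sum over k = 0,...,4: E = 12/12 + 12/11 + 12/10 + 12/9 + 12/8 = 6.124.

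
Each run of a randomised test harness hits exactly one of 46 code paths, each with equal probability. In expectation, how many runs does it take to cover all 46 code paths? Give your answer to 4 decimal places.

203.1676

After k distinct code paths have appeared, the next run gives a new one with probability (46-k)/46, so the expected wait for the (k+1)-th is 46/(46-k).
E[T] = 46/46 + 46/45 + 46/44 + ... + 46/2 + 46/1 = 46·H_{46}.
H_{46} = 4.41669, so E[T] = 203.16761.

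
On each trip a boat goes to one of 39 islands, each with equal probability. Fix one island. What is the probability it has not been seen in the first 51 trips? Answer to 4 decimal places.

On each trip the fixed island fails to appear with probability 38/39.
P(still missing after 51) = (38/39)^51 = 0.26587.

0.2659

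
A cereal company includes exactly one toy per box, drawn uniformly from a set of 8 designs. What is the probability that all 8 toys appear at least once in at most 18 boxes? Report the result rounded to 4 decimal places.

By inclusion–exclusion over which toys are missing,
P(all seen) = Σ_{j=0}^{8} (-1)^j C(8,j)((8-j)/8)^18
= 1.00000 - 0.72316 + 0.15786 - 0.01186 + 0.00027 - 0.00000 + 0.00000 - 0.00000 + 0.00000
= 0.42310.

0.4231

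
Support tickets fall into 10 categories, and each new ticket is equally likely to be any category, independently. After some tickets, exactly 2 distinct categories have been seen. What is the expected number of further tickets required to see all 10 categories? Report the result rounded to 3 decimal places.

The wait to go from k to k+1 distinct categories is geometric with mean 10/(10-k).
Sum over k = 2,...,9: E = 10/8 + 10/7 + 10/6 + ... + 10/2 + 10/1 = 27.1786.

27.179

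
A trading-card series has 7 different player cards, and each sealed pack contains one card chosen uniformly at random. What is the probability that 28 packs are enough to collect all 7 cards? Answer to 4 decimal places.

By inclusion–exclusion over which cards are missing,
P(all seen) = Σ_{j=0}^{7} (-1)^j C(7,j)((7-j)/7)^28
= 1.00000 - 0.09345 + 0.00170 - 0.00001 + 0.00000 - 0.00000 + 0.00000 - 0.00000
= 0.90824.

0.9082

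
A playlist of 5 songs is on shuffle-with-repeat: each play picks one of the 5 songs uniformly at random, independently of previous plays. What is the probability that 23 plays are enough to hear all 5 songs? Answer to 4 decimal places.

0.9706

Let A_i be the event that song i is missing after 23 plays. By inclusion–exclusion on the A_i,
P(all seen) = Σ_{j=0}^{5} (-1)^j C(5,j)((5-j)/5)^23
= 1.00000 - 0.02951 + 0.00008 - 0.00000 + 0.00000 - 0.00000
= 0.97056.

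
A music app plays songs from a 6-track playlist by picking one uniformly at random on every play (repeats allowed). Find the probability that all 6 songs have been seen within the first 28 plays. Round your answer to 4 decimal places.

Let A_i be the event that song i is missing after 28 plays. By inclusion–exclusion on the A_i,
P(all seen) = Σ_{j=0}^{6} (-1)^j C(6,j)((6-j)/6)^28
= 1.00000 - 0.03640 + 0.00018 - 0.00000 + 0.00000 - 0.00000 + 0.00000
= 0.96378.

0.9638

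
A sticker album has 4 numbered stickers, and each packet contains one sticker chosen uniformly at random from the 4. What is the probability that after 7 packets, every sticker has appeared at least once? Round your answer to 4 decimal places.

Let A_i be the event that sticker i is missing after 7 packets. By inclusion–exclusion on the A_i,
P(all seen) = Σ_{j=0}^{4} (-1)^j C(4,j)((4-j)/4)^7
= 1.00000 - 0.53394 + 0.04688 - 0.00024 + 0.00000
= 0.51270.

0.5127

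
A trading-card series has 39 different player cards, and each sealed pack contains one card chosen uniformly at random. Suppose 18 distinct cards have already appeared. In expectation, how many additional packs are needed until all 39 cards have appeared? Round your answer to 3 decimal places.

142.169

With k distinct cards already seen, the next new one takes an expected 39/(39-k) packs.
Sum over k = 18,...,38: E = 39/21 + 39/20 + 39/19 + ... + 39/2 + 39/1 = 142.1690.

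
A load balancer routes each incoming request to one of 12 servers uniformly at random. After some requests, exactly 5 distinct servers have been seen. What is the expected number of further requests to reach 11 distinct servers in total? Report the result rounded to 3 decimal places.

19.114

The wait to go from k to k+1 distinct servers is geometric with mean 12/(12-k).
Sum over k = 5,...,10: E = 12/7 + 12/6 + 12/5 + 12/4 + 12/3 + 12/2 = 19.1143.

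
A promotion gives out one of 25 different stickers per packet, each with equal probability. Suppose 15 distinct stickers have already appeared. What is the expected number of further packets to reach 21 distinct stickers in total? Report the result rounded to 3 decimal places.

21.141

From k distinct to k+1 distinct takes on average 25/(25-k) packets.
Sum over k = 15,...,20: E = 25/10 + 25/9 + 25/8 + 25/7 + 25/6 + 25/5 = 21.1409.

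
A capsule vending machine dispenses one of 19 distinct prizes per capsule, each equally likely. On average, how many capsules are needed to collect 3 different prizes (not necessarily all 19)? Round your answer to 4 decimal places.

3.1732

Going from k to k+1 distinct takes a geometric number of capsules with mean 19/(19-k).
Sum over k = 0,...,2: E = 19/19 + 19/18 + 19/17 = 3.17320.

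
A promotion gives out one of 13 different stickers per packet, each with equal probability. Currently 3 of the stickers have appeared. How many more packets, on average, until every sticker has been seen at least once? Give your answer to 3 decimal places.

38.077

The wait to go from k to k+1 distinct stickers is geometric with mean 13/(13-k).
Sum over k = 3,...,12: E = 13/10 + 13/9 + 13/8 + ... + 13/2 + 13/1 = 38.0766.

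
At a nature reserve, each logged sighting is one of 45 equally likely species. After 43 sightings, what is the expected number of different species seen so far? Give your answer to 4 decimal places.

27.8786

For each species, P(seen in 43 sightings) = 1 - (44/45)^43 = 0.61952.
By linearity of expectation, E[distinct seen] = 45·(1 - (44/45)^43) = 27.87859.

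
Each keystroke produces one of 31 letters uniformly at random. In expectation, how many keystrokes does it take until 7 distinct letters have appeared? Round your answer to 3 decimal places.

7.790

With k distinct letters already seen, the next new one arrives after an expected 31/(31-k) keystrokes.
Sum over k = 0,...,6: E = 31/31 + 31/30 + 31/29 + ... + 31/26 + 31/25 = 7.7899.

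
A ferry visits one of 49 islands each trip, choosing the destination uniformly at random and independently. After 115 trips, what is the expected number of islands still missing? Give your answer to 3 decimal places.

4.575

For each island, P(unseen after 115) = (48/49)^115 = 0.0934.
By linearity of expectation, E[unseen] = 49·(48/49)^115 = 4.5750.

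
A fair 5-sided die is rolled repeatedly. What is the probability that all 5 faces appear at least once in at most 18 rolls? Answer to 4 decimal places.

By inclusion–exclusion over which faces are missing,
P(all seen) = Σ_{j=0}^{5} (-1)^j C(5,j)((5-j)/5)^18
= 1.00000 - 0.09007 + 0.00102 - 0.00000 + 0.00000 - 0.00000
= 0.91094.

0.9109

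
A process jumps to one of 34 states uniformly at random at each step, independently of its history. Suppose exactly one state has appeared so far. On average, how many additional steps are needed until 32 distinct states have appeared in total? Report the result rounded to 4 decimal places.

88.0191

With k distinct states already seen, the next new one takes an expected 34/(34-k) steps.
Sum over k = 1,...,31: E = 34/33 + 34/32 + 34/31 + ... + 34/4 + 34/3 = 88.01914.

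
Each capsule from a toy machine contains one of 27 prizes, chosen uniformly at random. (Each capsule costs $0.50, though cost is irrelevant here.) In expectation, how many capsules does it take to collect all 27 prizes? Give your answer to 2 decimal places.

After k distinct prizes have appeared, the next capsule gives a new one with probability (27-k)/27, so the expected wait for the (k+1)-th is 27/(27-k).
E[T] = 27/27 + 27/26 + 27/25 + ... + 27/2 + 27/1 = 27·H_{27}.
H_{27} = 3.891, so E[T] = 105.069.

105.07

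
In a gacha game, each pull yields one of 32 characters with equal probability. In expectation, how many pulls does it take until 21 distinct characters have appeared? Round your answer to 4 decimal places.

33.2358

Going from k to k+1 distinct takes a geometric number of pulls with mean 32/(32-k).
Sum over k = 0,...,20: E = 32/32 + 32/31 + 32/30 + ... + 32/13 + 32/12 = 33.23577.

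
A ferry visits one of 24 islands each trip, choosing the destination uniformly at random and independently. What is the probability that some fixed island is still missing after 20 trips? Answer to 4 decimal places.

On each trip the fixed island fails to appear with probability 23/24.
P(still missing after 20) = (23/24)^20 = 0.42691.

0.4269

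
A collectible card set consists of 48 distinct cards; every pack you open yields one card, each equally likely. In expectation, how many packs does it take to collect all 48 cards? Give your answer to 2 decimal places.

After k distinct cards have appeared, the next pack gives a new one with probability (48-k)/48, so the expected wait for the (k+1)-th is 48/(48-k).
E[T] = 48/48 + 48/47 + 48/46 + ... + 48/2 + 48/1 = 48·H_{48}.
H_{48} = 4.459, so E[T] = 214.022.

214.02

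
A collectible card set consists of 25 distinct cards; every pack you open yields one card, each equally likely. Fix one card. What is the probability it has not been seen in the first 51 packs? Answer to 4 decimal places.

Each pack misses the fixed card with probability (25-1)/25 = 24/25, independently.
P(still missing after 51) = (24/25)^51 = 0.12469.

0.1247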